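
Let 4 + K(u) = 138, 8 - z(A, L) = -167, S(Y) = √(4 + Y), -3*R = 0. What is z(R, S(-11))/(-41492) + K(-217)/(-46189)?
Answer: -1240273/174224908 ≈ -0.0071188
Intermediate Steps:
R = 0 (R = -⅓*0 = 0)
z(A, L) = 175 (z(A, L) = 8 - 1*(-167) = 8 + 167 = 175)
K(u) = 134 (K(u) = -4 + 138 = 134)
z(R, S(-11))/(-41492) + K(-217)/(-46189) = 175/(-41492) + 134/(-46189) = 175*(-1/41492) + 134*(-1/46189) = -175/41492 - 134/46189 = -1240273/174224908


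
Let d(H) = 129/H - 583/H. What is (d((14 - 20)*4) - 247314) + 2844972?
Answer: 31172123/12 ≈ 2.5977e+6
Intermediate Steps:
d(H) = -454/H
(d((14 - 20)*4) - 247314) + 2844972 = (-454*1/(4*(14 - 20)) - 247314) + 2844972 = (-454/((-6*4)) - 247314) + 2844972 = (-454/(-24) - 247314) + 2844972 = (-454*(-1/24) - 247314) + 2844972 = (227/12 - 247314) + 2844972 = -2967541/12 + 2844972 = 31172123/12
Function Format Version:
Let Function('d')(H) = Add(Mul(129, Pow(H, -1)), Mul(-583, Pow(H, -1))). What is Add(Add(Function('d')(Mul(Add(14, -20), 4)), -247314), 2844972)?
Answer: Rational(31172123, 12) ≈ 2.5977e+6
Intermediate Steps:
Function('d')(H) = Mul(-454, Pow(H, -1))
Add(Add(Function('d')(Mul(Add(14, -20), 4)), -247314), 2844972) = Add(Add(Mul(-454, Pow(Mul(Add(14, -20), 4), -1)), -247314), 2844972) = Add(Add(Mul(-454, Pow(Mul(-6, 4), -1)), -247314), 2844972) = Add(Add(Mul(-454, Pow(-24, -1)), -247314), 2844972) = Add(Add(Mul(-454, Rational(-1, 24)), -247314), 2844972) = Add(Add(Rational(227, 12), -247314), 2844972) = Add(Rational(-2967541, 12), 2844972) = Rational(31172123, 12)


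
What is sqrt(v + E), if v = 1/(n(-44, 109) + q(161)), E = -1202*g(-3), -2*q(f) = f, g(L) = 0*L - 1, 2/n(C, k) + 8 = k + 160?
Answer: 2*sqrt(530505717626)/42017 ≈ 34.670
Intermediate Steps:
n(C, k) = 2/(152 + k) (n(C, k) = 2/(-8 + (k + 160)) = 2/(-8 + (160 + k)) = 2/(152 + k))
g(L) = -1 (g(L) = 0 - 1 = -1)
q(f) = -f/2
E = 1202 (E = -1202*(-1) = 1202)
v = -522/42017 (v = 1/(2/(152 + 109) - 1/2*161) = 1/(2/261 - 161/2) = 1/(-42017/522) = -522/42017 ≈ -0.012424)
sqrt(v + E) = sqrt(-522/42017 + 1202) = sqrt(50503912/42017) = 2*sqrt(530505717626)/42017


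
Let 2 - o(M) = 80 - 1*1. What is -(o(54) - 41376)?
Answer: 41453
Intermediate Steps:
o(M) = -77 (o(M) = 2 - (80 - 1*1) = 2 - (80 - 1) = 2 - 1*79 = 2 - 79 = -77)
-(o(54) - 41376) = -(-77 - 41376) = -1*(-41453) = 41453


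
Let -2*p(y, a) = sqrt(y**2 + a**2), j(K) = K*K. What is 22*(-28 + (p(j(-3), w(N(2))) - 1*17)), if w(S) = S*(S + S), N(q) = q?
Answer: -990 - 11*sqrt(145) ≈ -1122.5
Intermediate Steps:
w(S) = 2*S**2 (w(S) = S*(2*S) = 2*S**2)
j(K) = K**2
p(y, a) = -sqrt(a**2 + y**2)/2 (p(y, a) = -sqrt(y**2 + a**2)/2 = -sqrt(a**2 + y**2)/2)
22*(-28 + (p(j(-3), w(N(2))) - 1*17)) = 22*(-28 + (-sqrt((2*2**2)**2 + ((-3)**2)**2)/2 - 1*17)) = 22*(-28 + (-sqrt((2*4)**2 + 9**2)/2 - 17)) = 22*(-28 + (-sqrt(8**2 + 81)/2 - 17)) = 22*(-28 + (-sqrt(64 + 81)/2 - 17)) = 22*(-28 + (-sqrt(145)/2 - 17)) = 22*(-28 + (-17 - sqrt(145)/2)) = 22*(-45 - sqrt(145)/2) = -990 - 11*sqrt(145)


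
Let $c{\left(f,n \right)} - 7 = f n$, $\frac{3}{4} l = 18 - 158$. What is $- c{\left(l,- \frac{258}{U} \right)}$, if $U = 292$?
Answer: $- \frac{12551}{73} \approx -171.93$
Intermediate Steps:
$l = - \frac{560}{3}$ ($l = \frac{4 \left(18 - 158\right)}{3} = \frac{4}{3} \left(-140\right) = - \frac{560}{3} \approx -186.67$)
$c{\left(f,n \right)} = 7 + f n$
$- c{\left(l,- \frac{258}{U} \right)} = - (7 - \frac{560 \left(- \frac{258}{292}\right)}{3}) = - (7 - \frac{560 \left(\left(-258\right) \frac{1}{292}\right)}{3}) = - (7 - - \frac{12040}{73}) = - (7 + \frac{12040}{73}) = \left(-1\right) \frac{12551}{73} = - \frac{12551}{73}$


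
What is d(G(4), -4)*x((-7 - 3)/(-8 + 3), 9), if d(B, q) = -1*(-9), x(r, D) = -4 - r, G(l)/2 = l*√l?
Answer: -54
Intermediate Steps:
G(l) = 2*l^(3/2) (G(l) = 2*(l*√l) = 2*l^(3/2))
d(B, q) = 9
d(G(4), -4)*x((-7 - 3)/(-8 + 3), 9) = 9*(-4 - (-7 - 3)/(-8 + 3)) = 9*(-4 - (-10)/(-5)) = 9*(-4 - (-10)*(-1)/5) = 9*(-4 - 1*2) = 9*(-4 - 2) = 9*(-6) = -54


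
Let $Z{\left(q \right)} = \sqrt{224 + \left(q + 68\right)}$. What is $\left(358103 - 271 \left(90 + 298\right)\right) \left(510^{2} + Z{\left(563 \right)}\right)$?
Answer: $65793595500 + 758865 \sqrt{95} \approx 6.5801 \cdot 10^{10}$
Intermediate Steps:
$Z{\left(q \right)} = \sqrt{292 + q}$ ($Z{\left(q \right)} = \sqrt{224 + \left(68 + q\right)} = \sqrt{292 + q}$)
$\left(358103 - 271 \left(90 + 298\right)\right) \left(510^{2} + Z{\left(563 \right)}\right) = \left(358103 - 271 \left(90 + 298\right)\right) \left(510^{2} + \sqrt{292 + 563}\right) = \left(358103 - 105148\right) \left(260100 + \sqrt{855}\right) = \left(358103 - 105148\right) \left(260100 + 3 \sqrt{95}\right) = 252955 \left(260100 + 3 \sqrt{95}\right) = 65793595500 + 758865 \sqrt{95}$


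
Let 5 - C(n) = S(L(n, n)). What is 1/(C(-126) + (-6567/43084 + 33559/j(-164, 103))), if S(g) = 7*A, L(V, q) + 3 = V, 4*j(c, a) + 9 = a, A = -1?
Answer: 2024948/2915702639 ≈ 0.00069450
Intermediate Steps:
j(c, a) = -9/4 + a/4
L(V, q) = -3 + V
S(g) = -7 (S(g) = 7*(-1) = -7)
C(n) = 12 (C(n) = 5 - 1*(-7) = 5 + 7 = 12)
1/(C(-126) + (-6567/43084 + 33559/j(-164, 103))) = 1/(12 + (-6567/43084 + 33559/(-9/4 + (¼)*103))) = 1/(12 + (-6567*1/43084 + 33559/(-9/4 + 103/4))) = 1/(12 + (-6567/43084 + 33559/(47/2))) = 1/(12 + (-6567/43084 + 33559*(2/47))) = 1/(12 + (-6567/43084 + 67118/47)) = 1/(12 + 2891403263/2024948) = 1/(2915702639/2024948) = 2024948/2915702639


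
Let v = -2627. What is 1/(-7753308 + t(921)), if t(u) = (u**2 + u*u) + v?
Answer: -1/6059453 ≈ -1.6503e-7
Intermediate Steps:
t(u) = -2627 + 2*u**2 (t(u) = (u**2 + u*u) - 2627 = (u**2 + u**2) - 2627 = 2*u**2 - 2627 = -2627 + 2*u**2)
1/(-7753308 + t(921)) = 1/(-7753308 + (-2627 + 2*921**2)) = 1/(-7753308 + (-2627 + 2*848241)) = 1/(-7753308 + (-2627 + 1696482)) = 1/(-7753308 + 1693855) = 1/(-6059453) = -1/6059453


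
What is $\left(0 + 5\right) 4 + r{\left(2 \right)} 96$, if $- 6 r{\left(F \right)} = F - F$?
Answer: $20$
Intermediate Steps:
$r{\left(F \right)} = 0$ ($r{\left(F \right)} = - \frac{F - F}{6} = \left(- \frac{1}{6}\right) 0 = 0$)
$\left(0 + 5\right) 4 + r{\left(2 \right)} 96 = \left(0 + 5\right) 4 + 0 \cdot 96 = 5 \cdot 4 + 0 = 20 + 0 = 20$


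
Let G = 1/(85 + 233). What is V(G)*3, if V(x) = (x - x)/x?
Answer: 0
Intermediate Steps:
G = 1/318 ≈ 0.0031447
V(x) = 0 (V(x) = 0/x = 0)
V(G)*3 = 0*3 = 0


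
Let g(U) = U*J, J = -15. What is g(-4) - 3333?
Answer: -3273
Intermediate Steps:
g(U) = -15*U (g(U) = U*(-15) = -15*U)
g(-4) - 3333 = -15*(-4) - 3333 = 60 - 3333 = -3273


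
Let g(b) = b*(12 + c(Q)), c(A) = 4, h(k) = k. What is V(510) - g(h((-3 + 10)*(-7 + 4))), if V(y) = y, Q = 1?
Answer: 846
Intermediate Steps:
g(b) = 16*b (g(b) = b*(12 + 4) = b*16 = 16*b)
V(510) - g(h((-3 + 10)*(-7 + 4))) = 510 - 16*(-3 + 10)*(-7 + 4) = 510 - 16*7*(-3) = 510 - 16*(-21) = 510 - 1*(-336) = 510 + 336 = 846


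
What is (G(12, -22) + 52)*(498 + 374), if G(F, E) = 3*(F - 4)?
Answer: 66272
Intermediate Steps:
G(F, E) = -12 + 3*F (G(F, E) = 3*(-4 + F) = -12 + 3*F)
(G(12, -22) + 52)*(498 + 374) = ((-12 + 3*12) + 52)*(498 + 374) = ((-12 + 36) + 52)*872 = (24 + 52)*872 = 76*872 = 66272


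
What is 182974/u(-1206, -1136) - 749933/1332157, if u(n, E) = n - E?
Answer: -121901295114/46625495 ≈ -2614.5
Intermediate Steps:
182974/u(-1206, -1136) - 749933/1332157 = 182974/(-1206 - 1*(-1136)) - 749933/1332157 = 182974/(-1206 + 1136) - 749933*1/1332157 = 182974/(-70) - 749933/1332157 = 182974*(-1/70) - 749933/1332157 = -91487/35 - 749933/1332157 = -121901295114/46625495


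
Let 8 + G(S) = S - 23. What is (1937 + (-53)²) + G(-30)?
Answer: 4685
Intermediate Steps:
G(S) = -31 + S (G(S) = -8 + (S - 23) = -8 + (-23 + S) = -31 + S)
(1937 + (-53)²) + G(-30) = (1937 + (-53)²) + (-31 - 30) = (1937 + 2809) - 61 = 4746 - 61 = 4685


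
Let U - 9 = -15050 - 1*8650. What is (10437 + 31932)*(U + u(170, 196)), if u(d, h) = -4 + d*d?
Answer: 220530645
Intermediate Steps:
U = -23691 (U = 9 + (-15050 - 1*8650) = 9 + (-15050 - 8650) = 9 - 23700 = -23691)
u(d, h) = -4 + d²
(10437 + 31932)*(U + u(170, 196)) = (10437 + 31932)*(-23691 + (-4 + 170²)) = 42369*(-23691 + (-4 + 28900)) = 42369*(-23691 + 28896) = 42369*5205 = 220530645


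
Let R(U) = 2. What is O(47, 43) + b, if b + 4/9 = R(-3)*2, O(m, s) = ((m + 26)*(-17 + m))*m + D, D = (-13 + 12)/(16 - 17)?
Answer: 926411/9 ≈ 1.0293e+5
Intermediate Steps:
D = 1 (D = -1/(-1) = -1*(-1) = 1)
O(m, s) = 1 + m*(-17 + m)*(26 + m) (O(m, s) = ((m + 26)*(-17 + m))*m + 1 = ((26 + m)*(-17 + m))*m + 1 = ((-17 + m)*(26 + m))*m + 1 = m*(-17 + m)*(26 + m) + 1 = 1 + m*(-17 + m)*(26 + m))
b = 32/9 (b = -4/9 + 2*2 = -4/9 + 4 = 32/9 ≈ 3.5556)
O(47, 43) + b = (1 + 47**3 - 442*47 + 9*47**2) + 32/9 = (1 + 103823 - 20774 + 9*2209) + 32/9 = (1 + 103823 - 20774 + 19881) + 32/9 = 102931 + 32/9 = 926411/9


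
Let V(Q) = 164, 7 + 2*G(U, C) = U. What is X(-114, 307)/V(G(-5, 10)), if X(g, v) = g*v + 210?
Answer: -8697/41 ≈ -212.12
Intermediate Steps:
G(U, C) = -7/2 + U/2
X(g, v) = 210 + g*v
X(-114, 307)/V(G(-5, 10)) = (210 - 114*307)/164 = (210 - 34998)*(1/164) = -34788*1/164 = -8697/41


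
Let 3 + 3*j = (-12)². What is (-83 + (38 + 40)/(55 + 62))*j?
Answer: -11609/3 ≈ -3869.7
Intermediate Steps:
j = 47 (j = -1 + (⅓)*(-12)² = -1 + (⅓)*144 = -1 + 48 = 47)
(-83 + (38 + 40)/(55 + 62))*j = (-83 + (38 + 40)/(55 + 62))*47 = (-83 + 78/117)*47 = (-83 + 78*(1/117))*47 = (-83 + ⅔)*47 = -247/3*47 = -11609/3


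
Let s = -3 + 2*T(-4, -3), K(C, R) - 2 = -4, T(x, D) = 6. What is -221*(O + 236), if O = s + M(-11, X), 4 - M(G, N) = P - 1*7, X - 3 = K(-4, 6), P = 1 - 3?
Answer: -57018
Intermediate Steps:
K(C, R) = -2 (K(C, R) = 2 - 4 = -2)
P = -2
X = 1 (X = 3 - 2 = 1)
s = 9 (s = -3 + 2*6 = -3 + 12 = 9)
M(G, N) = 13 (M(G, N) = 4 - (-2 - 1*7) = 4 - (-2 - 7) = 4 - 1*(-9) = 4 + 9 = 13)
O = 22 (O = 9 + 13 = 22)
-221*(O + 236) = -221*(22 + 236) = -221*258 = -57018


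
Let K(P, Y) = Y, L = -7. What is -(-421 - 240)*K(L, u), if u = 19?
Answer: 12559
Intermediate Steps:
-(-421 - 240)*K(L, u) = -(-421 - 240)*19 = -(-661)*19 = -1*(-12559) = 12559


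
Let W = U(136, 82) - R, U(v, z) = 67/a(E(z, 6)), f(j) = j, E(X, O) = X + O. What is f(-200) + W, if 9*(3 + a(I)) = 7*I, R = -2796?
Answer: 1529647/589 ≈ 2597.0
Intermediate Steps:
E(X, O) = O + X
a(I) = -3 + 7*I/9 (a(I) = -3 + (7*I)/9 = -3 + 7*I/9)
U(v, z) = 67/(5/3 + 7*z/9) (U(v, z) = 67/(-3 + 7*(6 + z)/9) = 67/(-3 + (14/3 + 7*z/9)) = 67/(5/3 + 7*z/9))
W = 1647447/589 (W = 603/(15 + 7*82) - 1*(-2796) = 603/(15 + 574) + 2796 = 603/589 + 2796 = 1647447/589 ≈ 2797.0)
f(-200) + W = -200 + 1647447/589 = 1529647/589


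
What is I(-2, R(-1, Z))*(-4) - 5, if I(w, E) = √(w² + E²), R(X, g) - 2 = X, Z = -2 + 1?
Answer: -5 - 4*√5 ≈ -13.944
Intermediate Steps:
Z = -1
R(X, g) = 2 + X
I(w, E) = √(E² + w²)
I(-2, R(-1, Z))*(-4) - 5 = √((2 - 1)² + (-2)²)*(-4) - 5 = √(1² + 4)*(-4) - 5 = √(1 + 4)*(-4) - 5 = √5*(-4) - 5 = -4*√5 - 5 = -5 - 4*√5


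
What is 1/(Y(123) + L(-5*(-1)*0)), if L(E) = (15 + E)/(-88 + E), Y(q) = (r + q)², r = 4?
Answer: 88/1419337 ≈ 6.2001e-5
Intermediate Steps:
Y(q) = (4 + q)²
L(E) = (15 + E)/(-88 + E)
1/(Y(123) + L(-5*(-1)*0)) = 1/((4 + 123)² + (15 - 5*(-1)*0)/(-88 - 5*(-1)*0)) = 1/(127² + (15 + 5*0)/(-88 + 5*0)) = 1/(16129 + (15 + 0)/(-88 + 0)) = 1/(16129 + 15/(-88)) = 1/(16129 - 1/88*15) = 1/(16129 - 15/88) = 1/(1419337/88) = 88/1419337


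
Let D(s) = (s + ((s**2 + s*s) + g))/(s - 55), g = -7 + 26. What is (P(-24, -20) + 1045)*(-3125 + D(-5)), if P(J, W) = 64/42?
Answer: -1030523507/315 ≈ -3.2715e+6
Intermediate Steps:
g = 19
D(s) = (19 + s + 2*s**2)/(-55 + s) (D(s) = (s + ((s**2 + s*s) + 19))/(s - 55) = (s + ((s**2 + s**2) + 19))/(-55 + s) = (s + (2*s**2 + 19))/(-55 + s) = (s + (19 + 2*s**2))/(-55 + s) = (19 + s + 2*s**2)/(-55 + s))
P(J, W) = 32/21 (P(J, W) = 64*(1/42) = 32/21)
(P(-24, -20) + 1045)*(-3125 + D(-5)) = (32/21 + 1045)*(-3125 + (19 - 5 + 2*(-5)**2)/(-55 - 5)) = 21977*(-3125 + (19 - 5 + 2*25)/(-60))/21 = 21977*(-3125 - (19 - 5 + 50)/60)/21 = 21977*(-3125 - 1/60*64)/21 = 21977*(-3125 - 16/15)/21 = (21977/21)*(-46891/15) = -1030523507/315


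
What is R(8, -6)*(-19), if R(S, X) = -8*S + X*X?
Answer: 532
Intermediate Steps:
R(S, X) = X**2 - 8*S (R(S, X) = -8*S + X**2 = X**2 - 8*S)
R(8, -6)*(-19) = ((-6)**2 - 8*8)*(-19) = (36 - 64)*(-19) = -28*(-19) = 532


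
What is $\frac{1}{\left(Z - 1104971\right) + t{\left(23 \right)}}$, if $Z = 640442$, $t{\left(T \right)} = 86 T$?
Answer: $- \frac{1}{462551} \approx -2.1619 \cdot 10^{-6}$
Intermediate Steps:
$\frac{1}{\left(Z - 1104971\right) + t{\left(23 \right)}} = \frac{1}{\left(640442 - 1104971\right) + 86 \cdot 23} = \frac{1}{-464529 + 1978} = \frac{1}{-462551} = - \frac{1}{462551}$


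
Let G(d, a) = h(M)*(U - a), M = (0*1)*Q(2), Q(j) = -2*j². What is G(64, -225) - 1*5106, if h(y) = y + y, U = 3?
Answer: -5106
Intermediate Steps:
M = 0 (M = (0*1)*(-2*2²) = 0*(-2*4) = 0*(-8) = 0)
h(y) = 2*y
G(d, a) = 0 (G(d, a) = (2*0)*(3 - a) = 0*(3 - a) = 0)
G(64, -225) - 1*5106 = 0 - 1*5106 = 0 - 5106 = -5106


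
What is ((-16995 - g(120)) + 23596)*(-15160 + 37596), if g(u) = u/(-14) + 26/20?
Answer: 5189211222/35 ≈ 1.4826e+8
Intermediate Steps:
g(u) = 13/10 - u/14 (g(u) = u*(-1/14) + 26*(1/20) = -u/14 + 13/10 = 13/10 - u/14)
((-16995 - g(120)) + 23596)*(-15160 + 37596) = ((-16995 - (13/10 - 1/14*120)) + 23596)*(-15160 + 37596) = ((-16995 - (13/10 - 60/7)) + 23596)*22436 = ((-16995 - 1*(-509/70)) + 23596)*22436 = ((-16995 + 509/70) + 23596)*22436 = (-1189141/70 + 23596)*22436 = (462579/70)*22436 = 5189211222/35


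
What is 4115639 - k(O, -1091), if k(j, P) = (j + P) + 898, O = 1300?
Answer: 4114532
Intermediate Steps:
k(j, P) = 898 + P + j (k(j, P) = (P + j) + 898 = 898 + P + j)
4115639 - k(O, -1091) = 4115639 - (898 - 1091 + 1300) = 4115639 - 1*1107 = 4115639 - 1107 = 4114532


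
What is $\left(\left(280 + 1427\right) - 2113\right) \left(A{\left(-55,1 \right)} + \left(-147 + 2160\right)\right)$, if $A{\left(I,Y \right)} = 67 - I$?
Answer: $-866810$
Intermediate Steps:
$\left(\left(280 + 1427\right) - 2113\right) \left(A{\left(-55,1 \right)} + \left(-147 + 2160\right)\right) = \left(\left(280 + 1427\right) - 2113\right) \left(\left(67 - -55\right) + \left(-147 + 2160\right)\right) = \left(1707 - 2113\right) \left(\left(67 + 55\right) + 2013\right) = - 406 \left(122 + 2013\right) = \left(-406\right) 2135 = -866810$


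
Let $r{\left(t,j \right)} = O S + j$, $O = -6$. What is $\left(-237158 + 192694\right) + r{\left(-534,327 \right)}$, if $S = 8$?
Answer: $-44185$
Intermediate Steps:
$r{\left(t,j \right)} = -48 + j$ ($r{\left(t,j \right)} = \left(-6\right) 8 + j = -48 + j$)
$\left(-237158 + 192694\right) + r{\left(-534,327 \right)} = \left(-237158 + 192694\right) + \left(-48 + 327\right) = -44464 + 279 = -44185$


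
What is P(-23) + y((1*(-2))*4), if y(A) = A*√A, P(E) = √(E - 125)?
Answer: 2*I*(√37 - 8*√2) ≈ -10.462*I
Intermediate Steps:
P(E) = √(-125 + E)
y(A) = A^(3/2)
P(-23) + y((1*(-2))*4) = √(-125 - 23) + ((1*(-2))*4)^(3/2) = √(-148) + (-2*4)^(3/2) = 2*I*√37 + (-8)^(3/2) = 2*I*√37 - 16*I*√2 = -16*I*√2 + 2*I*√37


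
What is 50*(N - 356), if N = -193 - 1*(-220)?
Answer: -16450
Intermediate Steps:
N = 27 (N = -193 + 220 = 27)
50*(N - 356) = 50*(27 - 356) = 50*(-329) = -16450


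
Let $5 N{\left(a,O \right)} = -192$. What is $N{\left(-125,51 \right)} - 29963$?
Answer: $- \frac{150007}{5} \approx -30001.0$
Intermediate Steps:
$N{\left(a,O \right)} = - \frac{192}{5}$ ($N{\left(a,O \right)} = \frac{1}{5} \left(-192\right) = - \frac{192}{5}$)
$N{\left(-125,51 \right)} - 29963 = - \frac{192}{5} - 29963 = - \frac{150007}{5}$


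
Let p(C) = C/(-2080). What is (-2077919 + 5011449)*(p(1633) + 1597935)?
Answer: 975018295148951/208 ≈ 4.6876e+12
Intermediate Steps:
p(C) = -C/2080 (p(C) = C*(-1/2080) = -C/2080)
(-2077919 + 5011449)*(p(1633) + 1597935) = (-2077919 + 5011449)*(-1/2080*1633 + 1597935) = 2933530*(-1633/2080 + 1597935) = 2933530*(3323703167/2080) = 975018295148951/208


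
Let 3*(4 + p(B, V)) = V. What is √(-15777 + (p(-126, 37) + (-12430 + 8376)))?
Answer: 2*I*√44601/3 ≈ 140.79*I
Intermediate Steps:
p(B, V) = -4 + V/3
√(-15777 + (p(-126, 37) + (-12430 + 8376))) = √(-15777 + ((-4 + (⅓)*37) + (-12430 + 8376))) = √(-15777 + ((-4 + 37/3) - 4054)) = √(-15777 + (25/3 - 4054)) = √(-15777 - 12137/3) = √(-59468/3) = 2*I*√44601/3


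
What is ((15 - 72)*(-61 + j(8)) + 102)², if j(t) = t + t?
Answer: 7112889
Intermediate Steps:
j(t) = 2*t
((15 - 72)*(-61 + j(8)) + 102)² = ((15 - 72)*(-61 + 2*8) + 102)² = (-57*(-61 + 16) + 102)² = (-57*(-45) + 102)² = (2565 + 102)² = 2667² = 7112889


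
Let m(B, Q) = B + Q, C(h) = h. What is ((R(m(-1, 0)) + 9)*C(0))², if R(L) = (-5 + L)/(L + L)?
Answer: 0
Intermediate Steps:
R(L) = (-5 + L)/(2*L) (R(L) = (-5 + L)/((2*L)) = (-5 + L)*(1/(2*L)) = (-5 + L)/(2*L))
((R(m(-1, 0)) + 9)*C(0))² = (((-5 + (-1 + 0))/(2*(-1 + 0)) + 9)*0)² = (((½)*(-5 - 1)/(-1) + 9)*0)² = (((½)*(-1)*(-6) + 9)*0)² = ((3 + 9)*0)² = (12*0)² = 0² = 0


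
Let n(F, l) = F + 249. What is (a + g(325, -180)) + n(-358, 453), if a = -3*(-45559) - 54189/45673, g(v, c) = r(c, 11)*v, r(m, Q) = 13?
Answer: 6430384500/45673 ≈ 1.4079e+5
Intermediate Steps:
n(F, l) = 249 + F
g(v, c) = 13*v
a = 6242394432/45673 (a = 136677 - 54189/45673 = 6242394432/45673 ≈ 1.3668e+5)
(a + g(325, -180)) + n(-358, 453) = (6242394432/45673 + 13*325) + (249 - 358) = (6242394432/45673 + 4225) - 109 = 6435362857/45673 - 109 = 6430384500/45673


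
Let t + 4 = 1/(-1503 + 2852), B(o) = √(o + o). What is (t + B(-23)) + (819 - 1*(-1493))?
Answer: 3113493/1349 + I*√46 ≈ 2308.0 + 6.7823*I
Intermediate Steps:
B(o) = √2*√o (B(o) = √(2*o) = √2*√o)
t = -5395/1349 (t = -4 + 1/(-1503 + 2852) = -4 + 1/1349 = -5395/1349 ≈ -3.9993)
(t + B(-23)) + (819 - 1*(-1493)) = (-5395/1349 + √2*√(-23)) + (819 - 1*(-1493)) = (-5395/1349 + √2*(I*√23)) + (819 + 1493) = (-5395/1349 + I*√46) + 2312 = 3113493/1349 + I*√46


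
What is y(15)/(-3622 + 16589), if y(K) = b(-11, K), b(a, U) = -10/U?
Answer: -2/38901 ≈ -5.1413e-5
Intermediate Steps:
y(K) = -10/K
y(15)/(-3622 + 16589) = (-10/15)/(-3622 + 16589) = -10*1/15/12967 = -2/3*1/12967 = -2/38901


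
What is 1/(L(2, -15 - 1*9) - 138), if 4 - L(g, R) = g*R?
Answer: -1/86 ≈ -0.011628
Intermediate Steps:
L(g, R) = 4 - R*g (L(g, R) = 4 - g*R = 4 - R*g)
1/(L(2, -15 - 1*9) - 138) = 1/((4 - 1*(-15 - 1*9)*2) - 138) = 1/((4 - 1*(-15 - 9)*2) - 138) = 1/((4 - 1*(-24)*2) - 138) = 1/((4 + 48) - 138) = 1/(52 - 138) = 1/(-86) = -1/86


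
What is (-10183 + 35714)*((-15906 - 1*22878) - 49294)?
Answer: -2248719418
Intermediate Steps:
(-10183 + 35714)*((-15906 - 1*22878) - 49294) = 25531*((-15906 - 22878) - 49294) = 25531*(-38784 - 49294) = 25531*(-88078) = -2248719418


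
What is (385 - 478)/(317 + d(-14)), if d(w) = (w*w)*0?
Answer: -93/317 ≈ -0.29338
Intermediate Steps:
d(w) = 0 (d(w) = w**2*0 = 0)
(385 - 478)/(317 + d(-14)) = (385 - 478)/(317 + 0) = -93/317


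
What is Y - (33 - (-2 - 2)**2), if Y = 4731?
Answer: 4714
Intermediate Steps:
Y - (33 - (-2 - 2)**2) = 4731 - (33 - (-2 - 2)**2) = 4731 - (33 - 1*(-4)**2) = 4731 - (33 - 1*16) = 4731 - (33 - 16) = 4731 - 1*17 = 4731 - 17 = 4714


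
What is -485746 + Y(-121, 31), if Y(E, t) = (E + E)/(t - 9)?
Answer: -485757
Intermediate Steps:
Y(E, t) = 2*E/(-9 + t) (Y(E, t) = (2*E)/(-9 + t) = 2*E/(-9 + t))
-485746 + Y(-121, 31) = -485746 + 2*(-121)/(-9 + 31) = -485746 + 2*(-121)/22 = -485746 + 2*(-121)*(1/22) = -485746 - 11 = -485757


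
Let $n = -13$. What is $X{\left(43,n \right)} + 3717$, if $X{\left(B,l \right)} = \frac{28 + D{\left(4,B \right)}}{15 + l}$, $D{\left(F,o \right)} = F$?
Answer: $3733$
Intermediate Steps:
$X{\left(B,l \right)} = \frac{32}{15 + l}$ ($X{\left(B,l \right)} = \frac{28 + 4}{15 + l} = \frac{32}{15 + l}$)
$X{\left(43,n \right)} + 3717 = \frac{32}{15 - 13} + 3717 = \frac{32}{2} + 3717 = 32 \cdot \frac{1}{2} + 3717 = 16 + 3717 = 3733$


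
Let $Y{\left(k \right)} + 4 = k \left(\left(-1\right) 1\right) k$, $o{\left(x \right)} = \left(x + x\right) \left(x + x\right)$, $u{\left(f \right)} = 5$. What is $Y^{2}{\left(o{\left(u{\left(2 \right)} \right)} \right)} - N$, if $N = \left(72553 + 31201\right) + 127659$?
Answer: $99848603$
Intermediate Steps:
$o{\left(x \right)} = 4 x^{2}$ ($o{\left(x \right)} = 2 x 2 x = 4 x^{2}$)
$Y{\left(k \right)} = -4 - k^{2}$ ($Y{\left(k \right)} = -4 + k \left(\left(-1\right) 1\right) k = -4 + k \left(-1\right) k = -4 + - k k = -4 - k^{2}$)
$N = 231413$ ($N = 103754 + 127659 = 231413$)
$Y^{2}{\left(o{\left(u{\left(2 \right)} \right)} \right)} - N = \left(-4 - \left(4 \cdot 5^{2}\right)^{2}\right)^{2} - 231413 = \left(-4 - \left(4 \cdot 25\right)^{2}\right)^{2} - 231413 = \left(-4 - 100^{2}\right)^{2} - 231413 = \left(-4 - 10000\right)^{2} - 231413 = \left(-10004\right)^{2} - 231413 = 100080016 - 231413 = 99848603$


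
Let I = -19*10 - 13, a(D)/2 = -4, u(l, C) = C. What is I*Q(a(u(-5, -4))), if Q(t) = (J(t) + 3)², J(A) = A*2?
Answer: -34307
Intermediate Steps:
J(A) = 2*A
a(D) = -8 (a(D) = 2*(-4) = -8)
Q(t) = (3 + 2*t)² (Q(t) = (2*t + 3)² = (3 + 2*t)²)
I = -203 (I = -190 - 13 = -203)
I*Q(a(u(-5, -4))) = -203*(3 + 2*(-8))² = -203*(3 - 16)² = -203*(-13)² = -203*169 = -34307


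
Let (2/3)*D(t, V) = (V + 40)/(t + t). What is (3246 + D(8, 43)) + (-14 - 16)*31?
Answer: 74361/32 ≈ 2323.8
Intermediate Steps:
D(t, V) = 3*(40 + V)/(4*t) (D(t, V) = 3*((V + 40)/(t + t))/2 = 3*((40 + V)/((2*t)))/2 = 3*((40 + V)*(1/(2*t)))/2 = 3*((40 + V)/(2*t))/2 = 3*(40 + V)/(4*t))
(3246 + D(8, 43)) + (-14 - 16)*31 = (3246 + (¾)*(40 + 43)/8) + (-14 - 16)*31 = (3246 + (¾)*(⅛)*83) - 30*31 = (3246 + 249/32) - 930 = 104121/32 - 930 = 74361/32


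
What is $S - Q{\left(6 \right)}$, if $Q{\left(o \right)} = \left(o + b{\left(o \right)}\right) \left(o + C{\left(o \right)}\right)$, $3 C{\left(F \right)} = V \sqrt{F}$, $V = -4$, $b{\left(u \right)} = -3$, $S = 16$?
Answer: $-2 + 4 \sqrt{6} \approx 7.798$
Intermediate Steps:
$C{\left(F \right)} = - \frac{4 \sqrt{F}}{3}$ ($C{\left(F \right)} = \frac{\left(-4\right) \sqrt{F}}{3} = - \frac{4 \sqrt{F}}{3}$)
$Q{\left(o \right)} = \left(-3 + o\right) \left(o - \frac{4 \sqrt{o}}{3}\right)$ ($Q{\left(o \right)} = \left(o - 3\right) \left(o - \frac{4 \sqrt{o}}{3}\right) = \left(-3 + o\right) \left(o - \frac{4 \sqrt{o}}{3}\right)$)
$S - Q{\left(6 \right)} = 16 - \left(6^{2} - 18 + 4 \sqrt{6} - \frac{4 \cdot 6^{\frac{3}{2}}}{3}\right) = 16 - \left(36 - 18 + 4 \sqrt{6} - \frac{4 \cdot 6 \sqrt{6}}{3}\right) = 16 - \left(36 - 18 + 4 \sqrt{6} - 8 \sqrt{6}\right) = 16 - \left(18 - 4 \sqrt{6}\right) = -2 + 4 \sqrt{6}$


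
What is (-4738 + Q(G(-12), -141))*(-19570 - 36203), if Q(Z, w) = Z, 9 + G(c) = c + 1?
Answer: 265367934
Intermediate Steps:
G(c) = -8 + c (G(c) = -9 + (c + 1) = -9 + (1 + c) = -8 + c)
(-4738 + Q(G(-12), -141))*(-19570 - 36203) = (-4738 + (-8 - 12))*(-19570 - 36203) = (-4738 - 20)*(-55773) = -4758*(-55773) = 265367934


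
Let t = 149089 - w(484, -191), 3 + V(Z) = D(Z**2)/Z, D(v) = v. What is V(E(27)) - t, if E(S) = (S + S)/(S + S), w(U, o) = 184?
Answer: -148907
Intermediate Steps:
E(S) = 1 (E(S) = (2*S)/((2*S)) = (2*S)*(1/(2*S)) = 1)
V(Z) = -3 + Z (V(Z) = -3 + Z**2/Z = -3 + Z)
t = 148905 (t = 149089 - 1*184 = 149089 - 184 = 148905)
V(E(27)) - t = (-3 + 1) - 1*148905 = -2 - 148905 = -148907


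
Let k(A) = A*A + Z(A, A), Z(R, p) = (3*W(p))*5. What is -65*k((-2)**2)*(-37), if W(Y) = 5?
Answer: 218855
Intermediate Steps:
Z(R, p) = 75 (Z(R, p) = (3*5)*5 = 15*5 = 75)
k(A) = 75 + A**2 (k(A) = A*A + 75 = A**2 + 75 = 75 + A**2)
-65*k((-2)**2)*(-37) = -65*(75 + ((-2)**2)**2)*(-37) = -65*(75 + 4**2)*(-37) = -65*(75 + 16)*(-37) = -5915*(-37) = -65*(-3367) = 218855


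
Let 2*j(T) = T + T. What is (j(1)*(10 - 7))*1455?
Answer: 4365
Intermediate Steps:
j(T) = T (j(T) = (T + T)/2 = (2*T)/2 = T)
(j(1)*(10 - 7))*1455 = (1*(10 - 7))*1455 = (1*3)*1455 = 3*1455 = 4365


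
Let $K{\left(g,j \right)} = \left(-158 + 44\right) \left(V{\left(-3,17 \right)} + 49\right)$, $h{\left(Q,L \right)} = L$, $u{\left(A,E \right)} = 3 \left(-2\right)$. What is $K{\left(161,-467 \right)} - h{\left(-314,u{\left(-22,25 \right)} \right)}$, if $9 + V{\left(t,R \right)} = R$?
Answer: $-6492$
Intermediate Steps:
$u{\left(A,E \right)} = -6$
$V{\left(t,R \right)} = -9 + R$
$K{\left(g,j \right)} = -6498$ ($K{\left(g,j \right)} = \left(-158 + 44\right) \left(\left(-9 + 17\right) + 49\right) = - 114 \left(8 + 49\right) = \left(-114\right) 57 = -6498$)
$K{\left(161,-467 \right)} - h{\left(-314,u{\left(-22,25 \right)} \right)} = -6498 - -6 = -6498 + 6 = -6492$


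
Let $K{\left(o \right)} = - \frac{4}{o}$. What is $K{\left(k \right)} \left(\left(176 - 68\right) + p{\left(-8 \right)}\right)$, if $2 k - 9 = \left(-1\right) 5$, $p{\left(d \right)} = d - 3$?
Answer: $-194$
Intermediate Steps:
$p{\left(d \right)} = -3 + d$
$k = 2$ ($k = \frac{9}{2} + \frac{\left(-1\right) 5}{2} = \frac{9}{2} + \frac{1}{2} \left(-5\right) = \frac{9}{2} - \frac{5}{2} = 2$)
$K{\left(k \right)} \left(\left(176 - 68\right) + p{\left(-8 \right)}\right) = - \frac{4}{2} \left(\left(176 - 68\right) - 11\right) = \left(-4\right) \frac{1}{2} \left(108 - 11\right) = \left(-2\right) 97 = -194$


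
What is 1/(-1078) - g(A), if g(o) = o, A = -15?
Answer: 16169/1078 ≈ 14.999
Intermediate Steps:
1/(-1078) - g(A) = 1/(-1078) - 1*(-15) = -1/1078 + 15 = 16169/1078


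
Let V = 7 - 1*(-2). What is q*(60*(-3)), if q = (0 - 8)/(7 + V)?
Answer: 90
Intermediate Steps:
V = 9 (V = 7 + 2 = 9)
q = -½ (q = (0 - 8)/(7 + 9) = -8/16 = -8*1/16 = -½ ≈ -0.50000)
q*(60*(-3)) = -30*(-3) = -½*(-180) = 90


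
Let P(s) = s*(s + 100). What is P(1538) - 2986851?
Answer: -467607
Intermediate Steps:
P(s) = s*(100 + s)
P(1538) - 2986851 = 1538*(100 + 1538) - 2986851 = 1538*1638 - 2986851 = 2519244 - 2986851 = -467607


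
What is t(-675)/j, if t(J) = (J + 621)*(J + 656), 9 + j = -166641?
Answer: -171/27775 ≈ -0.0061566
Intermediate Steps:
j = -166650 (j = -9 - 166641 = -166650)
t(J) = (621 + J)*(656 + J)
t(-675)/j = (407376 + (-675)² + 1277*(-675))/(-166650) = (407376 + 455625 - 861975)*(-1/166650) = 1026*(-1/166650) = -171/27775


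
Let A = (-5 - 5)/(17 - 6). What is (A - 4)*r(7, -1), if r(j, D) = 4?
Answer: -216/11 ≈ -19.636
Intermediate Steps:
A = -10/11 ≈ -0.90909
(A - 4)*r(7, -1) = (-10/11 - 4)*4 = -54/11*4 = -216/11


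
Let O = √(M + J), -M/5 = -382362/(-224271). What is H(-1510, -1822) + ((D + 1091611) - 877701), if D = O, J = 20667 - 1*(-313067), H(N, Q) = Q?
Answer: 212088 + 2*√466265302991394/74757 ≈ 2.1267e+5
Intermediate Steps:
M = -637270/74757 (M = -(-1911810)/(-224271) = -(-1911810)*(-1)/224271 = -5*127454/74757 = -637270/74757 ≈ -8.5246)
J = 333734 (J = 20667 + 313067 = 333734)
O = 2*√466265302991394/74757 (O = √(-637270/74757 + 333734) = √(24948315368/74757) = 2*√466265302991394/74757 ≈ 577.69)
D = 2*√466265302991394/74757 ≈ 577.69
H(-1510, -1822) + ((D + 1091611) - 877701) = -1822 + ((2*√466265302991394/74757 + 1091611) - 877701) = -1822 + ((1091611 + 2*√466265302991394/74757) - 877701) = -1822 + (213910 + 2*√466265302991394/74757) = 212088 + 2*√466265302991394/74757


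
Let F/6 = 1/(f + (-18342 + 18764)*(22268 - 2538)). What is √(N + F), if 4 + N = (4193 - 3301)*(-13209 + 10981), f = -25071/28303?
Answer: I*√110363340606572615633956473618/235652451109 ≈ 1409.7*I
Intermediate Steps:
f = -25071/28303 (f = -25071*1/28303 = -25071/28303 ≈ -0.88581)
F = 169818/235652451109 (F = 6/(-25071/28303 + (-18342 + 18764)*(22268 - 2538)) = 6/(-25071/28303 + 422*19730) = 6/(-25071/28303 + 8326060) = 6/(235652451109/28303) = 6*(28303/235652451109) = 169818/235652451109 ≈ 7.2063e-7)
N = -1987380 (N = -4 + (4193 - 3301)*(-13209 + 10981) = -4 + 892*(-2228) = -4 - 1987376 = -1987380)
√(N + F) = √(-1987380 + 169818/235652451109) = √(-468330968284834602/235652451109) = I*√110363340606572615633956473618/235652451109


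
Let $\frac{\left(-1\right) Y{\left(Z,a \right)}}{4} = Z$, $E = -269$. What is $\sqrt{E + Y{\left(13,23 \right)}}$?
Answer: $i \sqrt{321} \approx 17.916 i$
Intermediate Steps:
$Y{\left(Z,a \right)} = - 4 Z$
$\sqrt{E + Y{\left(13,23 \right)}} = \sqrt{-269 - 52} = \sqrt{-321} = i \sqrt{321}$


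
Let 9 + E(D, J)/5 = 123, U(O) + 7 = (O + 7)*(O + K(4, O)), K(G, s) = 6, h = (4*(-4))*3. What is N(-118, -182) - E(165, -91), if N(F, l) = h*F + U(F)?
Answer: 17519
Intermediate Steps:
h = -48 (h = -16*3 = -48)
U(O) = -7 + (6 + O)*(7 + O) (U(O) = -7 + (O + 7)*(O + 6) = -7 + (7 + O)*(6 + O) = -7 + (6 + O)*(7 + O))
E(D, J) = 570 (E(D, J) = -45 + 5*123 = -45 + 615 = 570)
N(F, l) = 35 + F² - 35*F (N(F, l) = -48*F + (35 + F² + 13*F) = 35 + F² - 35*F)
N(-118, -182) - E(165, -91) = (35 + (-118)² - 35*(-118)) - 1*570 = (35 + 13924 + 4130) - 570 = 18089 - 570 = 17519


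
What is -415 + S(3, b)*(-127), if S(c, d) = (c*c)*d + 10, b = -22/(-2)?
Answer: -14258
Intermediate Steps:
b = 11 (b = -22*(-½) = 11)
S(c, d) = 10 + d*c² (S(c, d) = c²*d + 10 = d*c² + 10 = 10 + d*c²)
-415 + S(3, b)*(-127) = -415 + (10 + 11*3²)*(-127) = -415 + (10 + 11*9)*(-127) = -415 + (10 + 99)*(-127) = -415 + 109*(-127) = -415 - 13843 = -14258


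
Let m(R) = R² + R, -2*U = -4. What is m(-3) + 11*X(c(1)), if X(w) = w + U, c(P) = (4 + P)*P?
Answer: 83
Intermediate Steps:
U = 2 (U = -½*(-4) = 2)
m(R) = R + R²
c(P) = P*(4 + P)
X(w) = 2 + w (X(w) = w + 2 = 2 + w)
m(-3) + 11*X(c(1)) = -3*(1 - 3) + 11*(2 + 1*(4 + 1)) = -3*(-2) + 11*(2 + 1*5) = 6 + 11*(2 + 5) = 6 + 11*7 = 6 + 77 = 83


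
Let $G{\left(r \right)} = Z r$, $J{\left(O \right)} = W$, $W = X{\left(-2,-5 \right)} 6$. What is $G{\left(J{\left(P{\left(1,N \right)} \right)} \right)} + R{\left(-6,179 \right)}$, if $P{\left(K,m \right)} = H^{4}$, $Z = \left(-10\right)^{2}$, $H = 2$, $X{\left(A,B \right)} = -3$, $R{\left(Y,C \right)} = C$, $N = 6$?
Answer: $-1621$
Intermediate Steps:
$Z = 100$
$W = -18$ ($W = \left(-3\right) 6 = -18$)
$P{\left(K,m \right)} = 16$ ($P{\left(K,m \right)} = 2^{4} = 16$)
$J{\left(O \right)} = -18$
$G{\left(r \right)} = 100 r$
$G{\left(J{\left(P{\left(1,N \right)} \right)} \right)} + R{\left(-6,179 \right)} = 100 \left(-18\right) + 179 = -1800 + 179 = -1621$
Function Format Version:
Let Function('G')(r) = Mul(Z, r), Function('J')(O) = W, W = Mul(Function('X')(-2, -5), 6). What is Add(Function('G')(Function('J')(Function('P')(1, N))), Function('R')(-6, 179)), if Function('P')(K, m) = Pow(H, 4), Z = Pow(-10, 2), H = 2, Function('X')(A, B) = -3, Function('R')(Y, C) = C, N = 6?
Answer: -1621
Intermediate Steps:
Z = 100
W = -18 (W = Mul(-3, 6) = -18)
Function('P')(K, m) = 16 (Function('P')(K, m) = Pow(2, 4) = 16)
Function('J')(O) = -18
Function('G')(r) = Mul(100, r)
Add(Function('G')(Function('J')(Function('P')(1, N))), Function('R')(-6, 179)) = Add(Mul(100, -18), 179) = Add(-1800, 179) = -1621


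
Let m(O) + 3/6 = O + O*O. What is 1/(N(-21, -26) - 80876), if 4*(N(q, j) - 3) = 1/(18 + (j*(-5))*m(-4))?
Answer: -6052/489443395 ≈ -1.2365e-5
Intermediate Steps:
m(O) = -½ + O + O² (m(O) = -½ + (O + O*O) = -½ + (O + O²) = -½ + O + O²)
N(q, j) = 3 + 1/(4*(18 - 115*j/2)) (N(q, j) = 3 + 1/(4*(18 + (j*(-5))*(-½ - 4 + (-4)²))) = 3 + 1/(4*(18 + (-5*j)*(-½ - 4 + 16))) = 3 + 1/(4*(18 - 5*j*(23/2))) = 3 + 1/(4*(18 - 115*j/2)))
1/(N(-21, -26) - 80876) = 1/((217 - 690*(-26))/(2*(36 - 115*(-26))) - 80876) = 1/((217 + 17940)/(2*(36 + 2990)) - 80876) = 1/((½)*18157/3026 - 80876) = 1/((½)*(1/3026)*18157 - 80876) = 1/(18157/6052 - 80876) = 1/(-489443395/6052) = -6052/489443395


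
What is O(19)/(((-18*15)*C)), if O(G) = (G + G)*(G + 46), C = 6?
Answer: -247/162 ≈ -1.5247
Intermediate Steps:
O(G) = 2*G*(46 + G) (O(G) = (2*G)*(46 + G) = 2*G*(46 + G))
O(19)/(((-18*15)*C)) = (2*19*(46 + 19))/((-18*15*6)) = (2*19*65)/((-270*6)) = 2470/(-1620) = 2470*(-1/1620) = -247/162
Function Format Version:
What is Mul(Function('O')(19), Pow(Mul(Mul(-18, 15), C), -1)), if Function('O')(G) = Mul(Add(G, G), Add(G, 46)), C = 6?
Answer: Rational(-247, 162) ≈ -1.5247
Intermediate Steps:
Function('O')(G) = Mul(2, G, Add(46, G)) (Function('O')(G) = Mul(Mul(2, G), Add(46, G)) = Mul(2, G, Add(46, G)))
Mul(Function('O')(19), Pow(Mul(Mul(-18, 15), C), -1)) = Mul(Mul(2, 19, Add(46, 19)), Pow(Mul(Mul(-18, 15), 6), -1)) = Mul(Mul(2, 19, 65), Pow(Mul(-270, 6), -1)) = Mul(2470, Pow(-1620, -1)) = Mul(2470, Rational(-1, 1620)) = Rational(-247, 162)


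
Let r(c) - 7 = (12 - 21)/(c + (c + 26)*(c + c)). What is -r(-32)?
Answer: -2455/352 ≈ -6.9744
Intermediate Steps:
r(c) = 7 - 9/(c + 2*c*(26 + c)) (r(c) = 7 + (12 - 21)/(c + (c + 26)*(c + c)) = 7 - 9/(c + (26 + c)*(2*c)) = 7 - 9/(c + 2*c*(26 + c)))
-r(-32) = -(-9 + 14*(-32)² + 371*(-32))/((-32)*(53 + 2*(-32))) = -(-1)*(-9 + 14*1024 - 11872)/(32*(53 - 64)) = -(-1)*(-9 + 14336 - 11872)/(32*(-11)) = -(-1)*(-1)*2455/(32*11) = -1*2455/352 = -2455/352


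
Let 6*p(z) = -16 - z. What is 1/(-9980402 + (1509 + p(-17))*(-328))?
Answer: -3/31426226 ≈ -9.5462e-8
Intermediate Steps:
p(z) = -8/3 - z/6 (p(z) = (-16 - z)/6 = -8/3 - z/6)
1/(-9980402 + (1509 + p(-17))*(-328)) = 1/(-9980402 + (1509 + (-8/3 - ⅙*(-17)))*(-328)) = 1/(-9980402 + (1509 + (-8/3 + 17/6))*(-328)) = 1/(-9980402 + (1509 + ⅙)*(-328)) = 1/(-9980402 + (9055/6)*(-328)) = 1/(-9980402 - 1485020/3) = 1/(-31426226/3) = -3/31426226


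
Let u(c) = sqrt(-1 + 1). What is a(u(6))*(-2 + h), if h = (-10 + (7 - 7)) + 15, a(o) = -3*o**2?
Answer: 0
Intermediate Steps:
u(c) = 0 (u(c) = sqrt(0) = 0)
h = 5 (h = (-10 + 0) + 15 = -10 + 15 = 5)
a(u(6))*(-2 + h) = (-3*0**2)*(-2 + 5) = -3*0*3 = 0*3 = 0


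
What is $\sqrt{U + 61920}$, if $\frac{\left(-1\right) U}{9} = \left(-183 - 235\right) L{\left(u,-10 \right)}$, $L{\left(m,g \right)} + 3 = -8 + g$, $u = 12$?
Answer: $3 i \sqrt{1898} \approx 130.7 i$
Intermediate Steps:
$L{\left(m,g \right)} = -11 + g$ ($L{\left(m,g \right)} = -3 + \left(-8 + g\right) = -11 + g$)
$U = -79002$ ($U = - 9 \left(-183 - 235\right) \left(-11 - 10\right) = - 9 \left(\left(-418\right) \left(-21\right)\right) = \left(-9\right) 8778 = -79002$)
$\sqrt{U + 61920} = \sqrt{-79002 + 61920} = \sqrt{-17082} = 3 i \sqrt{1898}$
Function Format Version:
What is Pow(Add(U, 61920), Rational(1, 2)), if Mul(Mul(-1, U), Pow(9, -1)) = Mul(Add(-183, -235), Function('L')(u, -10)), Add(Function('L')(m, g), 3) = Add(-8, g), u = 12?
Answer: Mul(3, I, Pow(1898, Rational(1, 2))) ≈ Mul(130.70, I)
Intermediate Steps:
Function('L')(m, g) = Add(-11, g) (Function('L')(m, g) = Add(-3, Add(-8, g)) = Add(-11, g))
U = -79002 (U = Mul(-9, Mul(Add(-183, -235), Add(-11, -10))) = Mul(-9, Mul(-418, -21)) = Mul(-9, 8778) = -79002)
Pow(Add(U, 61920), Rational(1, 2)) = Pow(Add(-79002, 61920), Rational(1, 2)) = Pow(-17082, Rational(1, 2)) = Mul(3, I, Pow(1898, Rational(1, 2)))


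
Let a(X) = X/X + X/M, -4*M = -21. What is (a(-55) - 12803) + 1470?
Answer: -238192/21 ≈ -11342.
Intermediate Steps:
M = 21/4 (M = -¼*(-21) = 21/4 ≈ 5.2500)
a(X) = 1 + 4*X/21 (a(X) = X/X + X/(21/4) = 1 + X*(4/21) = 1 + 4*X/21)
(a(-55) - 12803) + 1470 = ((1 + (4/21)*(-55)) - 12803) + 1470 = ((1 - 220/21) - 12803) + 1470 = (-199/21 - 12803) + 1470 = -269062/21 + 1470 = -238192/21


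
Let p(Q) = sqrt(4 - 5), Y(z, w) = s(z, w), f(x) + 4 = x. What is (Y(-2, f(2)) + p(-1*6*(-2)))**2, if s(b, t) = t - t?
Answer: -1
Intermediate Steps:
f(x) = -4 + x
s(b, t) = 0
Y(z, w) = 0
p(Q) = I (p(Q) = sqrt(-1) = I)
(Y(-2, f(2)) + p(-1*6*(-2)))**2 = (0 + I)**2 = I**2 = -1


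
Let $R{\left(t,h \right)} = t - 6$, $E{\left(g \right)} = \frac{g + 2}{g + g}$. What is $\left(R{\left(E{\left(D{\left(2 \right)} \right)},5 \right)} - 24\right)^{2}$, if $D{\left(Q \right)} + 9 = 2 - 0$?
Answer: $\frac{172225}{196} \approx 878.7$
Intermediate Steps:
$D{\left(Q \right)} = -7$ ($D{\left(Q \right)} = -9 + \left(2 - 0\right) = -9 + \left(2 + 0\right) = -9 + 2 = -7$)
$E{\left(g \right)} = \frac{2 + g}{2 g}$
$R{\left(t,h \right)} = -6 + t$
$\left(R{\left(E{\left(D{\left(2 \right)} \right)},5 \right)} - 24\right)^{2} = \left(\left(-6 + \frac{2 - 7}{2 \left(-7\right)}\right) - 24\right)^{2} = \left(\left(-6 + \frac{1}{2} \left(- \frac{1}{7}\right) \left(-5\right)\right) - 24\right)^{2} = \left(\left(-6 + \frac{5}{14}\right) - 24\right)^{2} = \left(- \frac{79}{14} - 24\right)^{2} = \left(- \frac{415}{14}\right)^{2} = \frac{172225}{196}$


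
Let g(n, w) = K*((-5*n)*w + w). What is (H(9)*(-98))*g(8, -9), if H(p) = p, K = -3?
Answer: 928746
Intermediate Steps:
g(n, w) = -3*w + 15*n*w (g(n, w) = -3*((-5*n)*w + w) = -3*(-5*n*w + w) = -3*(w - 5*n*w) = -3*w + 15*n*w)
(H(9)*(-98))*g(8, -9) = (9*(-98))*(3*(-9)*(-1 + 5*8)) = -2646*(-9)*(-1 + 40) = -2646*(-9)*39 = -882*(-1053) = 928746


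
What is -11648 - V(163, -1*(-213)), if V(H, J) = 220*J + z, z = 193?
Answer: -58701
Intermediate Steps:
V(H, J) = 193 + 220*J (V(H, J) = 220*J + 193 = 193 + 220*J)
-11648 - V(163, -1*(-213)) = -11648 - (193 + 220*(-1*(-213))) = -11648 - (193 + 220*213) = -11648 - (193 + 46860) = -11648 - 1*47053 = -11648 - 47053 = -58701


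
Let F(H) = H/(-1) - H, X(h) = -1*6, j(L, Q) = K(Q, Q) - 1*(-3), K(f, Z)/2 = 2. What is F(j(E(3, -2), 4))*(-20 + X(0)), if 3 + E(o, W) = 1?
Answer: 364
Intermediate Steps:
E(o, W) = -2 (E(o, W) = -3 + 1 = -2)
K(f, Z) = 4 (K(f, Z) = 2*2 = 4)
j(L, Q) = 7 (j(L, Q) = 4 - 1*(-3) = 4 + 3 = 7)
X(h) = -6
F(H) = -2*H (F(H) = H*(-1) - H = -H - H = -2*H)
F(j(E(3, -2), 4))*(-20 + X(0)) = (-2*7)*(-20 - 6) = -14*(-26) = 364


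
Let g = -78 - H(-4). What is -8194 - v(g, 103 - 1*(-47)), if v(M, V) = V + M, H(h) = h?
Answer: -8270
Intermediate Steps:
g = -74 (g = -78 - 1*(-4) = -78 + 4 = -74)
v(M, V) = M + V
-8194 - v(g, 103 - 1*(-47)) = -8194 - (-74 + (103 - 1*(-47))) = -8194 - (-74 + (103 + 47)) = -8194 - (-74 + 150) = -8194 - 1*76 = -8194 - 76 = -8270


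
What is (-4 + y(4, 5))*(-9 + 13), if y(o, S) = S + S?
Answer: 24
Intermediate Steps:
y(o, S) = 2*S
(-4 + y(4, 5))*(-9 + 13) = (-4 + 2*5)*(-9 + 13) = (-4 + 10)*4 = 6*4 = 24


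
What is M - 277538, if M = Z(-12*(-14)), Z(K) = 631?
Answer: -276907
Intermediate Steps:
M = 631
M - 277538 = 631 - 277538 = -276907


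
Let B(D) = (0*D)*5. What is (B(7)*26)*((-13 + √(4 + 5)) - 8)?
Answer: 0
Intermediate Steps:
B(D) = 0 (B(D) = 0*5 = 0)
(B(7)*26)*((-13 + √(4 + 5)) - 8) = (0*26)*((-13 + √(4 + 5)) - 8) = 0*((-13 + √9) - 8) = 0*((-13 + 3) - 8) = 0*(-10 - 8) = 0*(-18) = 0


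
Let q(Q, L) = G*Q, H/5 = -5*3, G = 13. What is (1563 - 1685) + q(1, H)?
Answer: -109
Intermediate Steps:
H = -75 (H = 5*(-5*3) = 5*(-15) = -75)
q(Q, L) = 13*Q
(1563 - 1685) + q(1, H) = (1563 - 1685) + 13*1 = -122 + 13 = -109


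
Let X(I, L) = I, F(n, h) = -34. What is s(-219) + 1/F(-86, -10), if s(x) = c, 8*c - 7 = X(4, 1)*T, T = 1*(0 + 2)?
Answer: 251/136 ≈ 1.8456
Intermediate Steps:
T = 2 (T = 1*2 = 2)
c = 15/8 (c = 7/8 + (4*2)/8 = 7/8 + (1/8)*8 = 7/8 + 1 = 15/8 ≈ 1.8750)
s(x) = 15/8
s(-219) + 1/F(-86, -10) = 15/8 + 1/(-34) = 15/8 - 1/34 = 251/136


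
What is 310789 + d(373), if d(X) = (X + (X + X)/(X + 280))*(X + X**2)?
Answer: 34285376347/653 ≈ 5.2504e+7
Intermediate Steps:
d(X) = (X + X**2)*(X + 2*X/(280 + X)) (d(X) = (X + (2*X)/(280 + X))*(X + X**2) = (X + 2*X/(280 + X))*(X + X**2) = (X + X**2)*(X + 2*X/(280 + X)))
310789 + d(373) = 310789 + 373**2*(282 + 373**2 + 283*373)/(280 + 373) = 310789 + 139129*(282 + 139129 + 105559)/653 = 310789 + 139129*(1/653)*244970 = 310789 + 34082431130/653 = 34285376347/653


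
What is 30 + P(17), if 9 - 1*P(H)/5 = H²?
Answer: -1370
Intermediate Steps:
P(H) = 45 - 5*H²
30 + P(17) = 30 + (45 - 5*17²) = 30 + (45 - 5*289) = 30 + (45 - 1445) = 30 - 1400 = -1370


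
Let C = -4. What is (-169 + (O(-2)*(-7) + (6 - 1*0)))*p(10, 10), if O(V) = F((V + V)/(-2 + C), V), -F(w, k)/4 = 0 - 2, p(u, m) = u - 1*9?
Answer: -219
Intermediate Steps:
p(u, m) = -9 + u (p(u, m) = u - 9 = -9 + u)
F(w, k) = 8 (F(w, k) = -4*(0 - 2) = -4*(-2) = 8)
O(V) = 8
(-169 + (O(-2)*(-7) + (6 - 1*0)))*p(10, 10) = (-169 + (8*(-7) + (6 - 1*0)))*(-9 + 10) = (-169 + (-56 + (6 + 0)))*1 = (-169 + (-56 + 6))*1 = (-169 - 50)*1 = -219*1 = -219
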